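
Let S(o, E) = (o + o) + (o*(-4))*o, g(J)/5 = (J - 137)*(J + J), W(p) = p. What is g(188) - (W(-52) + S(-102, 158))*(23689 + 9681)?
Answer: 1397364520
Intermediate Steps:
g(J) = 10*J*(-137 + J) (g(J) = 5*((J - 137)*(J + J)) = 5*((-137 + J)*(2*J)) = 5*(2*J*(-137 + J)) = 10*J*(-137 + J))
S(o, E) = -4*o**2 + 2*o (S(o, E) = 2*o + (-4*o)*o = 2*o - 4*o**2 = -4*o**2 + 2*o)
g(188) - (W(-52) + S(-102, 158))*(23689 + 9681) = 10*188*(-137 + 188) - (-52 + 2*(-102)*(1 - 2*(-102)))*(23689 + 9681) = 10*188*51 - (-52 + 2*(-102)*(1 + 204))*33370 = 95880 - (-52 + 2*(-102)*205)*33370 = 95880 - (-52 - 41820)*33370 = 95880 - (-41872)*33370 = 95880 - 1*(-1397268640) = 95880 + 1397268640 = 1397364520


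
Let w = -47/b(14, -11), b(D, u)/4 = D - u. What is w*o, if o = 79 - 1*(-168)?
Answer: -11609/100 ≈ -116.09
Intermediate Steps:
b(D, u) = -4*u + 4*D (b(D, u) = 4*(D - u) = -4*u + 4*D)
w = -47/100 (w = -47/(-4*(-11) + 4*14) = -47/(44 + 56) = -47/100 ≈ -0.47000)
o = 247 (o = 79 + 168 = 247)
w*o = -47/100*247 = -11609/100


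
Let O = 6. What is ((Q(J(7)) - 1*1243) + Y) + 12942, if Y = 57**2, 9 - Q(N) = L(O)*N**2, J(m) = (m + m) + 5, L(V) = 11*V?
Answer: -8869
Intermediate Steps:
J(m) = 5 + 2*m (J(m) = 2*m + 5 = 5 + 2*m)
Q(N) = 9 - 66*N**2 (Q(N) = 9 - 11*6*N**2 = 9 - 66*N**2)
Y = 3249
((Q(J(7)) - 1*1243) + Y) + 12942 = (((9 - 66*(5 + 2*7)**2) - 1*1243) + 3249) + 12942 = (((9 - 66*(5 + 14)**2) - 1243) + 3249) + 12942 = (((9 - 66*19**2) - 1243) + 3249) + 12942 = (((9 - 66*361) - 1243) + 3249) + 12942 = (((9 - 23826) - 1243) + 3249) + 12942 = ((-23817 - 1243) + 3249) + 12942 = (-25060 + 3249) + 12942 = -21811 + 12942 = -8869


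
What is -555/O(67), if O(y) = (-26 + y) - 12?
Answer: -555/29 ≈ -19.138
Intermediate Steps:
O(y) = -38 + y
-555/O(67) = -555/(-38 + 67) = -555/29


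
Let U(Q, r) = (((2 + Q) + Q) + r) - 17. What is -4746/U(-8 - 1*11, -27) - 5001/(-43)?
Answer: 302079/1720 ≈ 175.63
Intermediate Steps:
U(Q, r) = -15 + r + 2*Q (U(Q, r) = ((2 + 2*Q) + r) - 17 = (2 + r + 2*Q) - 17 = -15 + r + 2*Q)
-4746/U(-8 - 1*11, -27) - 5001/(-43) = -4746/(-15 - 27 + 2*(-8 - 1*11)) - 5001/(-43) = -4746/(-15 - 27 + 2*(-8 - 11)) - 5001*(-1/43) = -4746/(-15 - 27 + 2*(-19)) + 5001/43 = -4746/(-15 - 27 - 38) + 5001/43 = -4746/(-80) + 5001/43 = -4746*(-1/80) + 5001/43 = 2373/40 + 5001/43 = 302079/1720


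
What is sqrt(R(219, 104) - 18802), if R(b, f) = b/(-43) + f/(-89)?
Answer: I*sqrt(275464463459)/3827 ≈ 137.14*I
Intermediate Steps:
R(b, f) = -b/43 - f/89 (R(b, f) = b*(-1/43) + f*(-1/89) = -b/43 - f/89)
sqrt(R(219, 104) - 18802) = sqrt((-1/43*219 - 1/89*104) - 18802) = sqrt((-219/43 - 104/89) - 18802) = sqrt(-23963/3827 - 18802) = sqrt(-71979217/3827) = I*sqrt(275464463459)/3827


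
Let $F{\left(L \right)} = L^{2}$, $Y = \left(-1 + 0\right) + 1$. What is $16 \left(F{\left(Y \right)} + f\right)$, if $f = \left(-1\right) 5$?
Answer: $-80$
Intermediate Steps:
$f = -5$
$Y = 0$ ($Y = -1 + 1 = 0$)
$16 \left(F{\left(Y \right)} + f\right) = 16 \left(0^{2} - 5\right) = 16 \left(0 - 5\right) = 16 \left(-5\right) = -80$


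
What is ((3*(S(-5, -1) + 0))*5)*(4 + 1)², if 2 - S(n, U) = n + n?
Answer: 4500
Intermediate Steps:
S(n, U) = 2 - 2*n (S(n, U) = 2 - (n + n) = 2 - 2*n)
((3*(S(-5, -1) + 0))*5)*(4 + 1)² = ((3*((2 - 2*(-5)) + 0))*5)*(4 + 1)² = ((3*((2 + 10) + 0))*5)*5² = ((3*(12 + 0))*5)*25 = ((3*12)*5)*25 = (36*5)*25 = 180*25 = 4500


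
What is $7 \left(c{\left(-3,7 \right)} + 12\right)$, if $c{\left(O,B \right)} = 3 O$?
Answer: $21$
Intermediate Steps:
$7 \left(c{\left(-3,7 \right)} + 12\right) = 7 \left(3 \left(-3\right) + 12\right) = 7 \left(-9 + 12\right) = 7 \cdot 3 = 21$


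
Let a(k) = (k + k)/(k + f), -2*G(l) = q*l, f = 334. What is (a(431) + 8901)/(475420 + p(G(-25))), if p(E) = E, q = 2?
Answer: 6810127/363715425 ≈ 0.018724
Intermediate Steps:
G(l) = -l
a(k) = 2*k/(334 + k) (a(k) = (k + k)/(k + 334) = (2*k)/(334 + k) = 2*k/(334 + k))
(a(431) + 8901)/(475420 + p(G(-25))) = (2*431/(334 + 431) + 8901)/(475420 - 1*(-25)) = (2*431/765 + 8901)/(475420 + 25) = (2*431*(1/765) + 8901)/475445 = (862/765 + 8901)*(1/475445) = (6810127/765)*(1/475445) = 6810127/363715425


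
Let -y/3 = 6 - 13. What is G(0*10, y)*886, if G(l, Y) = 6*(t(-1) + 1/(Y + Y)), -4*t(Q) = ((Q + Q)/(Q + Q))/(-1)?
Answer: 10189/7 ≈ 1455.6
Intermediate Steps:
y = 21 (y = -3*(6 - 13) = -3*(-7) = 21)
t(Q) = 1/4 (t(Q) = -(Q + Q)/(Q + Q)/(4*(-1)) = -(2*Q)/((2*Q))*(-1)/4 = -(2*Q)*(1/(2*Q))*(-1)/4 = -(-1)/4 = -1/4*(-1) = 1/4)
G(l, Y) = 3/2 + 3/Y (G(l, Y) = 6*(1/4 + 1/(Y + Y)) = 6*(1/4 + 1/(2*Y)) = 3/2 + 3/Y)
G(0*10, y)*886 = (3/2 + 3/21)*886 = (3/2 + 3*(1/21))*886 = (3/2 + 1/7)*886 = (23/14)*886 = 10189/7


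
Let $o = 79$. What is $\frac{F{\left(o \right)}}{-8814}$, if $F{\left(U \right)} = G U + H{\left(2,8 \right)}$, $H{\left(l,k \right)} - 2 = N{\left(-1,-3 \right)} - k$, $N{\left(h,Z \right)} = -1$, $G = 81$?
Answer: $- \frac{3196}{4407} \approx -0.72521$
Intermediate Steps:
$H{\left(l,k \right)} = 1 - k$ ($H{\left(l,k \right)} = 2 - \left(1 + k\right) = 1 - k$)
$F{\left(U \right)} = -7 + 81 U$ ($F{\left(U \right)} = 81 U + \left(1 - 8\right) = 81 U - 7 = -7 + 81 U$)
$\frac{F{\left(o \right)}}{-8814} = \frac{-7 + 81 \cdot 79}{-8814} = \left(-7 + 6399\right) \left(- \frac{1}{8814}\right) = 6392 \left(- \frac{1}{8814}\right) = - \frac{3196}{4407}$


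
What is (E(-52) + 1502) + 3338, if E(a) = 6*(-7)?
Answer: 4798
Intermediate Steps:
E(a) = -42
(E(-52) + 1502) + 3338 = (-42 + 1502) + 3338 = 1460 + 3338 = 4798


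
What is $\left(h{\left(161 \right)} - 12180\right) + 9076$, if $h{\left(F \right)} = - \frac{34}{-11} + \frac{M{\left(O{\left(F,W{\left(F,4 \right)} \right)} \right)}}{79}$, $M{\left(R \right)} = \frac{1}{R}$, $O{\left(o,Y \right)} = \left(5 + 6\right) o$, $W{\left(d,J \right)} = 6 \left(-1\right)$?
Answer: $- \frac{433845089}{139909} \approx -3100.9$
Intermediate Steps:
$W{\left(d,J \right)} = -6$
$O{\left(o,Y \right)} = 11 o$
$h{\left(F \right)} = \frac{34}{11} + \frac{1}{869 F}$ ($h{\left(F \right)} = - \frac{34}{-11} + \frac{1}{11 F 79} = \left(-34\right) \left(- \frac{1}{11}\right) + \frac{1}{11 F} \frac{1}{79} = \frac{34}{11} + \frac{1}{869 F}$)
$\left(h{\left(161 \right)} - 12180\right) + 9076 = \left(\frac{1 + 2686 \cdot 161}{869 \cdot 161} - 12180\right) + 9076 = \left(\frac{1}{869} \cdot \frac{1}{161} \left(1 + 432446\right) - 12180\right) + 9076 = \left(\frac{1}{869} \cdot \frac{1}{161} \cdot 432447 - 12180\right) + 9076 = \left(\frac{432447}{139909} - 12180\right) + 9076 = - \frac{1703659173}{139909} + 9076 = - \frac{433845089}{139909}$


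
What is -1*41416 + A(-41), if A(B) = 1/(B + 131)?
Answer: -3727439/90 ≈ -41416.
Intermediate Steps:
A(B) = 1/(131 + B)
-1*41416 + A(-41) = -1*41416 + 1/(131 - 41) = -41416 + 1/90 = -3727439/90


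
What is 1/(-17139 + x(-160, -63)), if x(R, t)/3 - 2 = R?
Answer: -1/17613 ≈ -5.6776e-5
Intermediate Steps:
x(R, t) = 6 + 3*R
1/(-17139 + x(-160, -63)) = 1/(-17139 + (6 + 3*(-160))) = 1/(-17139 + (6 - 480)) = 1/(-17139 - 474) = 1/(-17613) = -1/17613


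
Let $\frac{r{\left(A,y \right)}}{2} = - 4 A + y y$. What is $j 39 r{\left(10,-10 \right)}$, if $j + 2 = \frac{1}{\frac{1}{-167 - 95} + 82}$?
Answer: $- \frac{22206080}{2387} \approx -9302.9$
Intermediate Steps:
$r{\left(A,y \right)} = - 8 A + 2 y^{2}$ ($r{\left(A,y \right)} = 2 \left(- 4 A + y y\right) = 2 \left(- 4 A + y^{2}\right) = 2 \left(y^{2} - 4 A\right) = - 8 A + 2 y^{2}$)
$j = - \frac{42704}{21483}$ ($j = -2 + \frac{1}{\frac{1}{-167 - 95} + 82} = -2 + \frac{1}{\frac{1}{-262} + 82} = -2 + \frac{1}{- \frac{1}{262} + 82} = -2 + \frac{1}{\frac{21483}{262}} = -2 + \frac{262}{21483} = - \frac{42704}{21483} \approx -1.9878$)
$j 39 r{\left(10,-10 \right)} = \left(- \frac{42704}{21483}\right) 39 \left(\left(-8\right) 10 + 2 \left(-10\right)^{2}\right) = - \frac{555152 \left(-80 + 2 \cdot 100\right)}{7161} = - \frac{555152 \left(-80 + 200\right)}{7161} = \left(- \frac{555152}{7161}\right) 120 = - \frac{22206080}{2387}$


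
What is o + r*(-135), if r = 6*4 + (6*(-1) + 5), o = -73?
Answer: -3178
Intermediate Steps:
r = 23 (r = 24 + (-6 + 5) = 24 - 1 = 23)
o + r*(-135) = -73 + 23*(-135) = -73 - 3105 = -3178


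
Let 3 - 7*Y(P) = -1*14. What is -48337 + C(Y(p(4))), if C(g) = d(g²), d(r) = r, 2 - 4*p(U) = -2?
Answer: -2368224/49 ≈ -48331.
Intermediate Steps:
p(U) = 1 (p(U) = ½ - ¼*(-2) = ½ + ½ = 1)
Y(P) = 17/7 (Y(P) = 3/7 - (-1)*14/7 = 3/7 - ⅐*(-14) = 3/7 + 2 = 17/7)
C(g) = g²
-48337 + C(Y(p(4))) = -48337 + (17/7)² = -48337 + 289/49 = -2368224/49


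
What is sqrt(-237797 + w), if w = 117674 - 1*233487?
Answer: 3*I*sqrt(39290) ≈ 594.65*I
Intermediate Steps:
w = -115813 (w = 117674 - 233487 = -115813)
sqrt(-237797 + w) = sqrt(-237797 - 115813) = sqrt(-353610) = 3*I*sqrt(39290)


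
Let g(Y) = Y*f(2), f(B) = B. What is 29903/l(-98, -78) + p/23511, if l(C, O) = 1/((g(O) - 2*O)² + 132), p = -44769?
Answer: 30934160129/7837 ≈ 3.9472e+6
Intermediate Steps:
g(Y) = 2*Y (g(Y) = Y*2 = 2*Y)
l(C, O) = 1/132 (l(C, O) = 1/((2*O - 2*O)² + 132) = 1/(0² + 132) = 1/(0 + 132) = 1/132)
29903/l(-98, -78) + p/23511 = 29903/(1/132) - 44769/23511 = 29903*132 - 44769*1/23511 = 3947196 - 14923/7837 = 30934160129/7837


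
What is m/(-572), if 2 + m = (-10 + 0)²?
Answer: -49/286 ≈ -0.17133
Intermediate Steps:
m = 98 (m = -2 + (-10 + 0)² = -2 + (-10)² = -2 + 100 = 98)
m/(-572) = 98/(-572) = 98*(-1/572) = -49/286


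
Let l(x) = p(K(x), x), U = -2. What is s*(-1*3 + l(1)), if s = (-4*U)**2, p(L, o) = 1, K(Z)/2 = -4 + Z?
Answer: -128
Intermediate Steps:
K(Z) = -8 + 2*Z (K(Z) = 2*(-4 + Z) = -8 + 2*Z)
l(x) = 1
s = 64 (s = (-4*(-2))**2 = 8**2 = 64)
s*(-1*3 + l(1)) = 64*(-1*3 + 1) = 64*(-3 + 1) = 64*(-2) = -128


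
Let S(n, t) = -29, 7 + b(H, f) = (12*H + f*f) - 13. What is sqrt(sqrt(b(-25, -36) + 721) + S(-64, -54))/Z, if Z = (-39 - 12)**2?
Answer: sqrt(-29 + sqrt(1697))/2601 ≈ 0.0013426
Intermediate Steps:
b(H, f) = -20 + f**2 + 12*H (b(H, f) = -7 + ((12*H + f*f) - 13) = -7 + ((12*H + f**2) - 13) = -7 + ((f**2 + 12*H) - 13) = -7 + (-13 + f**2 + 12*H) = -20 + f**2 + 12*H)
Z = 2601 (Z = (-51)**2 = 2601)
sqrt(sqrt(b(-25, -36) + 721) + S(-64, -54))/Z = sqrt(sqrt((-20 + (-36)**2 + 12*(-25)) + 721) - 29)/2601 = sqrt(sqrt((-20 + 1296 - 300) + 721) - 29)*(1/2601) = sqrt(sqrt(976 + 721) - 29)*(1/2601) = sqrt(sqrt(1697) - 29)*(1/2601) = sqrt(-29 + sqrt(1697))*(1/2601) = sqrt(-29 + sqrt(1697))/2601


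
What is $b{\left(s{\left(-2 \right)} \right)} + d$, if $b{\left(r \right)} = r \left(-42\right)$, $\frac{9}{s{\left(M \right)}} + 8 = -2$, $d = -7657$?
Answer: $- \frac{38096}{5} \approx -7619.2$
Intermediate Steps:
$s{\left(M \right)} = - \frac{9}{10}$ ($s{\left(M \right)} = \frac{9}{-8 - 2} = \frac{9}{-10} = 9 \left(- \frac{1}{10}\right) = - \frac{9}{10}$)
$b{\left(r \right)} = - 42 r$
$b{\left(s{\left(-2 \right)} \right)} + d = \left(-42\right) \left(- \frac{9}{10}\right) - 7657 = \frac{189}{5} - 7657 = - \frac{38096}{5}$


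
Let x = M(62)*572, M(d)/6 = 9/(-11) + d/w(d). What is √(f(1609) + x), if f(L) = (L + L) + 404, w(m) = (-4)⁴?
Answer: √26323/4 ≈ 40.561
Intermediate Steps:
w(m) = 256
M(d) = -54/11 + 3*d/128 (M(d) = 6*(9/(-11) + d/256) = 6*(9*(-1/11) + d*(1/256)) = 6*(-9/11 + d/256) = -54/11 + 3*d/128)
f(L) = 404 + 2*L (f(L) = 2*L + 404 = 404 + 2*L)
x = -31629/16 (x = (-54/11 + (3/128)*62)*572 = (-54/11 + 93/64)*572 = -2433/704*572 = -31629/16 ≈ -1976.8)
√(f(1609) + x) = √((404 + 2*1609) - 31629/16) = √((404 + 3218) - 31629/16) = √(3622 - 31629/16) = √(26323/16) = √26323/4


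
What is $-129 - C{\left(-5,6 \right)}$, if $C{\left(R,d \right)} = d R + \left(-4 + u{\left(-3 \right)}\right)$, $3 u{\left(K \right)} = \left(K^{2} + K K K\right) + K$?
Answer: $-88$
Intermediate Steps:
$u{\left(K \right)} = \frac{K}{3} + \frac{K^{2}}{3} + \frac{K^{3}}{3}$ ($u{\left(K \right)} = \frac{\left(K^{2} + K K K\right) + K}{3} = \frac{\left(K^{2} + K^{2} K\right) + K}{3} = \frac{\left(K^{2} + K^{3}\right) + K}{3} = \frac{K + K^{2} + K^{3}}{3} = \frac{K}{3} + \frac{K^{2}}{3} + \frac{K^{3}}{3}$)
$C{\left(R,d \right)} = -11 + R d$ ($C{\left(R,d \right)} = d R + \left(-4 + \frac{1}{3} \left(-3\right) \left(1 - 3 + \left(-3\right)^{2}\right)\right) = R d + \left(-4 + \frac{1}{3} \left(-3\right) \left(1 - 3 + 9\right)\right) = R d + \left(-4 + \frac{1}{3} \left(-3\right) 7\right) = R d - 11 = -11 + R d$)
$-129 - C{\left(-5,6 \right)} = -129 - \left(-11 - 30\right) = -129 - -41 = -129 + 41 = -88$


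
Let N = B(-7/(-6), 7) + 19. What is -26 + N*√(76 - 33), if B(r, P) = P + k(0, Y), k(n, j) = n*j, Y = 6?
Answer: -26 + 26*√43 ≈ 144.49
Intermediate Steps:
k(n, j) = j*n
B(r, P) = P (B(r, P) = P + 6*0 = P + 0 = P)
N = 26 (N = 7 + 19 = 26)
-26 + N*√(76 - 33) = -26 + 26*√(76 - 33) = -26 + 26*√43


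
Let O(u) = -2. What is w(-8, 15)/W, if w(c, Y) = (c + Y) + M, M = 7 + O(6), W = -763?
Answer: -12/763 ≈ -0.015727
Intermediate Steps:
M = 5 (M = 7 - 2 = 5)
w(c, Y) = 5 + Y + c (w(c, Y) = (c + Y) + 5 = (Y + c) + 5 = 5 + Y + c)
w(-8, 15)/W = (5 + 15 - 8)/(-763) = 12*(-1/763) = -12/763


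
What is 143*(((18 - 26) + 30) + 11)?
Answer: 4719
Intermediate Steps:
143*(((18 - 26) + 30) + 11) = 143*((-8 + 30) + 11) = 143*(22 + 11) = 143*33 = 4719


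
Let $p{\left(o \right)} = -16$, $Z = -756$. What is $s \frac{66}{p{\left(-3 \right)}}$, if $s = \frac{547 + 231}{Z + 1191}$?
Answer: $- \frac{4279}{580} \approx -7.3776$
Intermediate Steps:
$s = \frac{778}{435}$ ($s = \frac{547 + 231}{-756 + 1191} = \frac{778}{435} \approx 1.7885$)
$s \frac{66}{p{\left(-3 \right)}} = \frac{778 \frac{66}{-16}}{435} = \frac{778 \cdot 66 \left(- \frac{1}{16}\right)}{435} = \frac{778}{435} \left(- \frac{33}{8}\right) = - \frac{4279}{580}$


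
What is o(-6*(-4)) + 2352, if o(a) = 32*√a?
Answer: 2352 + 64*√6 ≈ 2508.8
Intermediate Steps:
o(-6*(-4)) + 2352 = 32*√(-6*(-4)) + 2352 = 32*√24 + 2352 = 32*(2*√6) + 2352 = 64*√6 + 2352 = 2352 + 64*√6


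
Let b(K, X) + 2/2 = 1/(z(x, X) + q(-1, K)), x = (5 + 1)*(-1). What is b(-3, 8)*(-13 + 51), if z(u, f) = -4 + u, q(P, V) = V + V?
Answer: -323/8 ≈ -40.375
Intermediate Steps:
x = -6 (x = 6*(-1) = -6)
q(P, V) = 2*V
b(K, X) = -1 + 1/(-10 + 2*K) (b(K, X) = -1 + 1/((-4 - 6) + 2*K) = -1 + 1/(-10 + 2*K))
b(-3, 8)*(-13 + 51) = ((11/2 - 1*(-3))/(-5 - 3))*(-13 + 51) = ((11/2 + 3)/(-8))*38 = -⅛*17/2*38 = -17/16*38 = -323/8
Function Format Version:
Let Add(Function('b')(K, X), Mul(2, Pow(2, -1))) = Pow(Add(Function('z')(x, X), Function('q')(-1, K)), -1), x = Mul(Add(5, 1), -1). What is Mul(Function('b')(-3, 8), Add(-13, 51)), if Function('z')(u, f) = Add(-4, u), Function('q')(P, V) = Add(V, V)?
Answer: Rational(-323, 8) ≈ -40.375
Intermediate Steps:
x = -6 (x = Mul(6, -1) = -6)
Function('q')(P, V) = Mul(2, V)
Function('b')(K, X) = Add(-1, Pow(Add(-10, Mul(2, K)), -1)) (Function('b')(K, X) = Add(-1, Pow(Add(Add(-4, -6), Mul(2, K)), -1)) = Add(-1, Pow(Add(-10, Mul(2, K)), -1)))
Mul(Function('b')(-3, 8), Add(-13, 51)) = Mul(Mul(Pow(Add(-5, -3), -1), Add(Rational(11, 2), Mul(-1, -3))), Add(-13, 51)) = Mul(Mul(Pow(-8, -1), Add(Rational(11, 2), 3)), 38) = Mul(Mul(Rational(-1, 8), Rational(17, 2)), 38) = Mul(Rational(-17, 16), 38) = Rational(-323, 8)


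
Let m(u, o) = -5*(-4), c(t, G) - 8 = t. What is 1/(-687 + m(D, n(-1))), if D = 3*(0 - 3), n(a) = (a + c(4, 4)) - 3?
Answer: -1/667 ≈ -0.0014993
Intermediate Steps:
c(t, G) = 8 + t
n(a) = 9 + a (n(a) = (a + (8 + 4)) - 3 = (a + 12) - 3 = (12 + a) - 3 = 9 + a)
D = -9 (D = 3*(-3) = -9)
m(u, o) = 20
1/(-687 + m(D, n(-1))) = 1/(-687 + 20) = 1/(-667) = -1/667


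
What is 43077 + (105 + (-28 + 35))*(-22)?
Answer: 40613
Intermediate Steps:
43077 + (105 + (-28 + 35))*(-22) = 43077 + (105 + 7)*(-22) = 43077 + 112*(-22) = 43077 - 2464 = 40613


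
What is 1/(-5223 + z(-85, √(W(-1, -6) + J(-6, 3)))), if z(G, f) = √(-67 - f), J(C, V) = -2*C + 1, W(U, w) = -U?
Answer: -1/(5223 - I*√(67 + √14)) ≈ -0.00019146 - 3.0832e-7*I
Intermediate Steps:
J(C, V) = 1 - 2*C
1/(-5223 + z(-85, √(W(-1, -6) + J(-6, 3)))) = 1/(-5223 + √(-67 - √(-1*(-1) + (1 - 2*(-6))))) = 1/(-5223 + √(-67 - √(1 + (1 + 12)))) = 1/(-5223 + √(-67 - √(1 + 13))) = 1/(-5223 + √(-67 - √14))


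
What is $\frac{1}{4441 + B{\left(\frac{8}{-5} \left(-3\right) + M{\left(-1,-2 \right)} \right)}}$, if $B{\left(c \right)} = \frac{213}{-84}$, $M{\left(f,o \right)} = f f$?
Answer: $\frac{28}{124277} \approx 0.0002253$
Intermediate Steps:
$M{\left(f,o \right)} = f^{2}$
$B{\left(c \right)} = - \frac{71}{28}$ ($B{\left(c \right)} = 213 \left(- \frac{1}{84}\right) = - \frac{71}{28}$)
$\frac{1}{4441 + B{\left(\frac{8}{-5} \left(-3\right) + M{\left(-1,-2 \right)} \right)}} = \frac{1}{4441 - \frac{71}{28}} = \frac{1}{\frac{124277}{28}} = \frac{28}{124277}$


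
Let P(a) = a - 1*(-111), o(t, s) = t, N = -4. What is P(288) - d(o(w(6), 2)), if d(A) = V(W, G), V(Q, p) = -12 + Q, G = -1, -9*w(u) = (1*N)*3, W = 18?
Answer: 393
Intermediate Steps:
w(u) = 4/3 (w(u) = -1*(-4)*3/9 = -(-4)*3/9 = -1/9*(-12) = 4/3)
P(a) = 111 + a (P(a) = a + 111 = 111 + a)
d(A) = 6 (d(A) = -12 + 18 = 6)
P(288) - d(o(w(6), 2)) = (111 + 288) - 1*6 = 399 - 6 = 393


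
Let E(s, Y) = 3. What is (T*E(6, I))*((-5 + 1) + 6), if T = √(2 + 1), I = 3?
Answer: 6*√3 ≈ 10.392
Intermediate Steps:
T = √3 ≈ 1.7320
(T*E(6, I))*((-5 + 1) + 6) = (√3*3)*((-5 + 1) + 6) = (3*√3)*(-4 + 6) = (3*√3)*2 = 6*√3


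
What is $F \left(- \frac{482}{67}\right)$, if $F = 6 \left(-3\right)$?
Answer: $\frac{8676}{67} \approx 129.49$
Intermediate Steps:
$F = -18$
$F \left(- \frac{482}{67}\right) = - 18 \left(- \frac{482}{67}\right) = - 18 \left(\left(-482\right) \frac{1}{67}\right) = \left(-18\right) \left(- \frac{482}{67}\right) = \frac{8676}{67}$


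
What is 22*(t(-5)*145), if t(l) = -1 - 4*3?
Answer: -41470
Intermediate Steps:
t(l) = -13 (t(l) = -1 - 12 = -13)
22*(t(-5)*145) = 22*(-13*145) = 22*(-1885) = -41470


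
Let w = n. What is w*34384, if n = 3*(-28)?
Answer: -2888256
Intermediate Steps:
n = -84
w = -84
w*34384 = -84*34384 = -2888256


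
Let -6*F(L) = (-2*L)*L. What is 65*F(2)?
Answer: 260/3 ≈ 86.667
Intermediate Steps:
F(L) = L²/3 (F(L) = -(-2*L)*L/6 = -(-1)*L²/3 = L²/3)
65*F(2) = 65*((⅓)*2²) = 65*((⅓)*4) = 65*(4/3) = 260/3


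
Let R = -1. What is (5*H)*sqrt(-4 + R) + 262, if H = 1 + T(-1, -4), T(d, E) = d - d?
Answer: 262 + 5*I*sqrt(5) ≈ 262.0 + 11.18*I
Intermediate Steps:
T(d, E) = 0
H = 1 (H = 1 + 0 = 1)
(5*H)*sqrt(-4 + R) + 262 = (5*1)*sqrt(-4 - 1) + 262 = 5*sqrt(-5) + 262 = 5*(I*sqrt(5)) + 262 = 5*I*sqrt(5) + 262 = 262 + 5*I*sqrt(5)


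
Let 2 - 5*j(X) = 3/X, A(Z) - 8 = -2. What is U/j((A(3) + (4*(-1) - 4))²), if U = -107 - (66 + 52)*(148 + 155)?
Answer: -143444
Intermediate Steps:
A(Z) = 6 (A(Z) = 8 - 2 = 6)
U = -35861 (U = -107 - 118*303 = -107 - 1*35754 = -107 - 35754 = -35861)
j(X) = ⅖ - 3/(5*X)
U/j((A(3) + (4*(-1) - 4))²) = -35861*5*(6 + (4*(-1) - 4))²/(-3 + 2*(6 + (4*(-1) - 4))²) = -35861*5*(6 + (-4 - 4))²/(-3 + 2*(6 + (-4 - 4))²) = -35861*5*(6 - 8)²/(-3 + 2*(6 - 8)²) = -35861*20/(-3 + 2*(-2)²) = -35861*20/(-3 + 2*4) = -35861*20/(-3 + 8) = -35861/((⅕)*(¼)*5) = -35861/¼ = -35861*4 = -143444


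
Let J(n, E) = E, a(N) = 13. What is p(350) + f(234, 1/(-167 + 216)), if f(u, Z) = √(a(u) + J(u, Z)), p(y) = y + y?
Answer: 700 + √638/7 ≈ 703.61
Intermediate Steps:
p(y) = 2*y
f(u, Z) = √(13 + Z)
p(350) + f(234, 1/(-167 + 216)) = 2*350 + √(13 + 1/(-167 + 216)) = 700 + √(13 + 1/49) = 700 + √(638/49) = 700 + √638/7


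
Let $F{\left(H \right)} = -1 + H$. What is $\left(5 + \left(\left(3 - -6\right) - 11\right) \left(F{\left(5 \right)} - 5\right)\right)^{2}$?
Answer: $49$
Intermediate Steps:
$\left(5 + \left(\left(3 - -6\right) - 11\right) \left(F{\left(5 \right)} - 5\right)\right)^{2} = \left(5 + \left(\left(3 - -6\right) - 11\right) \left(\left(-1 + 5\right) - 5\right)\right)^{2} = \left(5 + \left(\left(3 + 6\right) - 11\right) \left(4 - 5\right)\right)^{2} = \left(5 + \left(9 - 11\right) \left(-1\right)\right)^{2} = \left(5 - -2\right)^{2} = \left(5 + 2\right)^{2} = 7^{2} = 49$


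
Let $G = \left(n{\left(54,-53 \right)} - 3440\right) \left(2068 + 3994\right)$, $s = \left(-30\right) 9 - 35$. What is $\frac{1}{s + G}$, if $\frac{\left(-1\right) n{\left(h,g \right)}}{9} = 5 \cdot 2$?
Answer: $- \frac{1}{21399165} \approx -4.6731 \cdot 10^{-8}$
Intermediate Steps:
$n{\left(h,g \right)} = -90$ ($n{\left(h,g \right)} = - 9 \cdot 5 \cdot 2 = \left(-9\right) 10 = -90$)
$s = -305$ ($s = -270 - 35 = -305$)
$G = -21398860$ ($G = \left(-90 - 3440\right) \left(2068 + 3994\right) = \left(-3530\right) 6062 = -21398860$)
$\frac{1}{s + G} = \frac{1}{-305 - 21398860} = \frac{1}{-21399165} = - \frac{1}{21399165}$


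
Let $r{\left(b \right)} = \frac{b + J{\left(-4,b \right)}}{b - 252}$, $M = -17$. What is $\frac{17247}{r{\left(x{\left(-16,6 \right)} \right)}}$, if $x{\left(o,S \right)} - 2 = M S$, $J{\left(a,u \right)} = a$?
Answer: $\frac{758868}{13} \approx 58374.0$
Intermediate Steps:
$x{\left(o,S \right)} = 2 - 17 S$
$r{\left(b \right)} = \frac{-4 + b}{-252 + b}$ ($r{\left(b \right)} = \frac{b - 4}{b - 252} = \frac{-4 + b}{-252 + b}$)
$\frac{17247}{r{\left(x{\left(-16,6 \right)} \right)}} = \frac{17247}{\frac{1}{-252 + \left(2 - 102\right)} \left(-4 + \left(2 - 102\right)\right)} = \frac{17247}{\frac{1}{-252 - 100} \left(-4 - 100\right)} = \frac{17247}{\frac{1}{-352} \left(-104\right)} = \frac{17247}{\left(- \frac{1}{352}\right) \left(-104\right)} = \frac{17247}{\frac{13}{44}} = 17247 \cdot \frac{44}{13} = \frac{758868}{13}$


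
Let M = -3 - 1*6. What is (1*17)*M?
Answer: -153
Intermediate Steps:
M = -9 (M = -3 - 6 = -9)
(1*17)*M = (1*17)*(-9) = 17*(-9) = -153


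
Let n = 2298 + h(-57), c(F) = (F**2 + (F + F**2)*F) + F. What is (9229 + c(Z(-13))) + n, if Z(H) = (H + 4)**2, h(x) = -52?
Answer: 556119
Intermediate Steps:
Z(H) = (4 + H)**2
c(F) = F + F**2 + F*(F + F**2) (c(F) = (F**2 + F*(F + F**2)) + F = F + F**2 + F*(F + F**2))
n = 2246 (n = 2298 - 52 = 2246)
(9229 + c(Z(-13))) + n = (9229 + (4 - 13)**2*(1 + ((4 - 13)**2)**2 + 2*(4 - 13)**2)) + 2246 = (9229 + (-9)**2*(1 + ((-9)**2)**2 + 2*(-9)**2)) + 2246 = (9229 + 81*(1 + 81**2 + 2*81)) + 2246 = (9229 + 81*(1 + 6561 + 162)) + 2246 = (9229 + 81*6724) + 2246 = (9229 + 544644) + 2246 = 553873 + 2246 = 556119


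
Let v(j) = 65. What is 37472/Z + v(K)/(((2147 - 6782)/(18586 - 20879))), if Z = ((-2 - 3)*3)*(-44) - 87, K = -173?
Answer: 17272367/177057 ≈ 97.553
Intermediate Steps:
Z = 573 (Z = -5*3*(-44) - 87 = -15*(-44) - 87 = 660 - 87 = 573)
37472/Z + v(K)/(((2147 - 6782)/(18586 - 20879))) = 37472/573 + 65/(((2147 - 6782)/(18586 - 20879))) = 37472*(1/573) + 65/((-4635/(-2293))) = 37472/573 + 65/((-4635*(-1/2293))) = 37472/573 + 65/(4635/2293) = 37472/573 + 65*(2293/4635) = 37472/573 + 29809/927 = 17272367/177057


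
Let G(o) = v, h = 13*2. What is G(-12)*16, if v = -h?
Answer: -416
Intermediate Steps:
h = 26
v = -26 (v = -1*26 = -26)
G(o) = -26
G(-12)*16 = -26*16 = -416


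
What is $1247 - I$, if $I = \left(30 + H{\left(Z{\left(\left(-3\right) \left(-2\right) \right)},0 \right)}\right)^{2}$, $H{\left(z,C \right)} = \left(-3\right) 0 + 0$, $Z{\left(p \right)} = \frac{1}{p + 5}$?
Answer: $347$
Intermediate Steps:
$Z{\left(p \right)} = \frac{1}{5 + p}$
$H{\left(z,C \right)} = 0$ ($H{\left(z,C \right)} = 0 + 0 = 0$)
$I = 900$ ($I = \left(30 + 0\right)^{2} = 30^{2} = 900$)
$1247 - I = 1247 - 900 = 347$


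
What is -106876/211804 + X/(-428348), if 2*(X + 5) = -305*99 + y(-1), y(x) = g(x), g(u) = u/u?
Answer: -5322682105/11340727474 ≈ -0.46934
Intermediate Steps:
g(u) = 1
y(x) = 1
X = -15102 (X = -5 + (-305*99 + 1)/2 = -5 + (-30195 + 1)/2 = -5 + (½)*(-30194) = -5 - 15097 = -15102)
-106876/211804 + X/(-428348) = -106876/211804 - 15102/(-428348) = -106876*1/211804 - 15102*(-1/428348) = -26719/52951 + 7551/214174 = -5322682105/11340727474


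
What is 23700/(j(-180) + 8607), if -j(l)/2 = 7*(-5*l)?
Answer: -7900/1331 ≈ -5.9354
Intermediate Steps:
j(l) = 70*l (j(l) = -14*(-5*l) = -(-70)*l = 70*l)
23700/(j(-180) + 8607) = 23700/(70*(-180) + 8607) = 23700/(-12600 + 8607) = 23700/(-3993) = 23700*(-1/3993) = -7900/1331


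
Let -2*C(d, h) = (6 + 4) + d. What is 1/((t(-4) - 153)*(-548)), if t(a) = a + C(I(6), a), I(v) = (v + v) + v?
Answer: 1/93708 ≈ 1.0671e-5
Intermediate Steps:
I(v) = 3*v (I(v) = 2*v + v = 3*v)
C(d, h) = -5 - d/2 (C(d, h) = -((6 + 4) + d)/2 = -(10 + d)/2 = -5 - d/2)
t(a) = -14 + a (t(a) = a + (-5 - 3*6/2) = a + (-5 - ½*18) = a + (-5 - 9) = a - 14 = -14 + a)
1/((t(-4) - 153)*(-548)) = 1/(((-14 - 4) - 153)*(-548)) = 1/((-18 - 153)*(-548)) = 1/(-171*(-548)) = 1/93708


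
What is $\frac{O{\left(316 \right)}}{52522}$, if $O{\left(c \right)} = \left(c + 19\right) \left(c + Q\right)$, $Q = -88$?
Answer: $\frac{38190}{26261} \approx 1.4542$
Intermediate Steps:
$O{\left(c \right)} = \left(-88 + c\right) \left(19 + c\right)$ ($O{\left(c \right)} = \left(c + 19\right) \left(c - 88\right) = \left(19 + c\right) \left(-88 + c\right) = \left(-88 + c\right) \left(19 + c\right)$)
$\frac{O{\left(316 \right)}}{52522} = \frac{-1672 + 316^{2} - 21804}{52522} = \left(-1672 + 99856 - 21804\right) \frac{1}{52522} = 76380 \cdot \frac{1}{52522} = \frac{38190}{26261}$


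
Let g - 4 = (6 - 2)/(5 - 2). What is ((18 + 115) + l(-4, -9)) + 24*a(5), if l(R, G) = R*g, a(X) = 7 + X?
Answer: 1199/3 ≈ 399.67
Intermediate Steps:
g = 16/3 (g = 4 + (6 - 2)/(5 - 2) = 4 + 4/3 = 16/3 ≈ 5.3333)
l(R, G) = 16*R/3 (l(R, G) = R*(16/3) = 16*R/3)
((18 + 115) + l(-4, -9)) + 24*a(5) = ((18 + 115) + (16/3)*(-4)) + 24*(7 + 5) = (133 - 64/3) + 24*12 = 335/3 + 288 = 1199/3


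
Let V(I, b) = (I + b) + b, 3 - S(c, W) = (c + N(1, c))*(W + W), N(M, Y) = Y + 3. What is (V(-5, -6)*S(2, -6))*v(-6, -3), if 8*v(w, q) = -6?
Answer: 4437/4 ≈ 1109.3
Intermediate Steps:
N(M, Y) = 3 + Y
S(c, W) = 3 - 2*W*(3 + 2*c) (S(c, W) = 3 - (c + (3 + c))*(W + W) = 3 - (3 + 2*c)*2*W = 3 - 2*W*(3 + 2*c))
v(w, q) = -¾ (v(w, q) = (⅛)*(-6) = -¾)
V(I, b) = I + 2*b
(V(-5, -6)*S(2, -6))*v(-6, -3) = ((-5 + 2*(-6))*(3 - 6*(-6) - 4*(-6)*2))*(-¾) = ((-5 - 12)*(3 + 36 + 48))*(-¾) = -17*87*(-¾) = -1479*(-¾) = 4437/4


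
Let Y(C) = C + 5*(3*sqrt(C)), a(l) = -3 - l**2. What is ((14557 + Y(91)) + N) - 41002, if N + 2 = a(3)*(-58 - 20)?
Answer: -25420 + 15*sqrt(91) ≈ -25277.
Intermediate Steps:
N = 934 (N = -2 + (-3 - 1*3**2)*(-58 - 20) = -2 + (-3 - 1*9)*(-78) = -2 + (-3 - 9)*(-78) = -2 - 12*(-78) = -2 + 936 = 934)
Y(C) = C + 15*sqrt(C)
((14557 + Y(91)) + N) - 41002 = ((14557 + (91 + 15*sqrt(91))) + 934) - 41002 = ((14648 + 15*sqrt(91)) + 934) - 41002 = (15582 + 15*sqrt(91)) - 41002 = -25420 + 15*sqrt(91)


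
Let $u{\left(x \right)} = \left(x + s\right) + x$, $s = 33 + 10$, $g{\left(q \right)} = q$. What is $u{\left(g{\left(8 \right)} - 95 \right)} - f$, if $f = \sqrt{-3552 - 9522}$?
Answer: $-131 - i \sqrt{13074} \approx -131.0 - 114.34 i$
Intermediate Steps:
$s = 43$
$f = i \sqrt{13074}$ ($f = \sqrt{-13074} = i \sqrt{13074} \approx 114.34 i$)
$u{\left(x \right)} = 43 + 2 x$ ($u{\left(x \right)} = \left(x + 43\right) + x = \left(43 + x\right) + x = 43 + 2 x$)
$u{\left(g{\left(8 \right)} - 95 \right)} - f = \left(43 + 2 \left(8 - 95\right)\right) - i \sqrt{13074} = \left(43 + 2 \left(-87\right)\right) - i \sqrt{13074} = \left(43 - 174\right) - i \sqrt{13074} = -131 - i \sqrt{13074}$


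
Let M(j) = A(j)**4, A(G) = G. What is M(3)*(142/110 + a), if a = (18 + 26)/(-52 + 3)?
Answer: 85779/2695 ≈ 31.829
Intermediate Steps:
M(j) = j**4
a = -44/49 (a = 44/(-49) = 44*(-1/49) = -44/49 ≈ -0.89796)
M(3)*(142/110 + a) = 3**4*(142/110 - 44/49) = 81*(142*(1/110) - 44/49) = 81*(71/55 - 44/49) = 81*(1059/2695) = 85779/2695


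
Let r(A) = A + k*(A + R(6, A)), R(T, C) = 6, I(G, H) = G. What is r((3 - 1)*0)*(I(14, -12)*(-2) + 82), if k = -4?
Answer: -1296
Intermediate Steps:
r(A) = -24 - 3*A (r(A) = A - 4*(A + 6) = A - 4*(6 + A) = A + (-24 - 4*A) = -24 - 3*A)
r((3 - 1)*0)*(I(14, -12)*(-2) + 82) = (-24 - 3*(3 - 1)*0)*(14*(-2) + 82) = (-24 - 6*0)*(-28 + 82) = (-24 - 3*0)*54 = (-24 + 0)*54 = -24*54 = -1296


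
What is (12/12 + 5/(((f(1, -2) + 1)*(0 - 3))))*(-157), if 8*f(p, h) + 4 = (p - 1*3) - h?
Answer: 1099/3 ≈ 366.33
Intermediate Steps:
f(p, h) = -7/8 - h/8 + p/8 (f(p, h) = -1/2 + ((p - 1*3) - h)/8 = -1/2 + ((p - 3) - h)/8 = -1/2 + ((-3 + p) - h)/8 = -1/2 + (-3 + p - h)/8 = -1/2 + (-3/8 - h/8 + p/8) = -7/8 - h/8 + p/8)
(12/12 + 5/(((f(1, -2) + 1)*(0 - 3))))*(-157) = (12/12 + 5/((((-7/8 - 1/8*(-2) + (1/8)*1) + 1)*(0 - 3))))*(-157) = (12*(1/12) + 5/((((-7/8 + 1/4 + 1/8) + 1)*(-3))))*(-157) = (1 + 5/(((-1/2 + 1)*(-3))))*(-157) = (1 + 5/(((1/2)*(-3))))*(-157) = (1 + 5/(-3/2))*(-157) = (1 + 5*(-2/3))*(-157) = (1 - 10/3)*(-157) = -7/3*(-157) = 1099/3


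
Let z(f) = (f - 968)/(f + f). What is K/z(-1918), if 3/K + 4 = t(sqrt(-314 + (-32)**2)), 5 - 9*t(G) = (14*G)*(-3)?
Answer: 535122/601961399 + 725004*sqrt(710)/601961399 ≈ 0.032981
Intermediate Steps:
t(G) = 5/9 + 14*G/3 (t(G) = 5/9 - 14*G*(-3)/9 = 5/9 - (-14)*G/3 = 5/9 + 14*G/3)
K = 3/(-31/9 + 14*sqrt(710)/3) (K = 3/(-4 + (5/9 + 14*sqrt(-314 + (-32)**2)/3)) = 3/(-4 + (5/9 + 14*sqrt(-314 + 1024)/3)) = 3/(-4 + (5/9 + 14*sqrt(710)/3)) = 3/(-31/9 + 14*sqrt(710)/3) ≈ 0.024813)
z(f) = (-968 + f)/(2*f) (z(f) = (-968 + f)/((2*f)) = (-968 + f)*(1/(2*f)) = (-968 + f)/(2*f))
K/z(-1918) = (837/1251479 + 1134*sqrt(710)/1251479)/(((1/2)*(-968 - 1918)/(-1918))) = (837/1251479 + 1134*sqrt(710)/1251479)/(((1/2)*(-1/1918)*(-2886))) = (837/1251479 + 1134*sqrt(710)/1251479)/(1443/1918) = (837/1251479 + 1134*sqrt(710)/1251479)*(1918/1443) = 535122/601961399 + 725004*sqrt(710)/601961399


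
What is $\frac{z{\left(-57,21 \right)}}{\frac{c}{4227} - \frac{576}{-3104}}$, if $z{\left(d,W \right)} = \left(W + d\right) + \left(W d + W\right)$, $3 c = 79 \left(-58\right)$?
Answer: $\frac{372707271}{54049} \approx 6895.7$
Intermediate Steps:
$c = - \frac{4582}{3}$ ($c = \frac{79 \left(-58\right)}{3} = \frac{1}{3} \left(-4582\right) = - \frac{4582}{3} \approx -1527.3$)
$z{\left(d,W \right)} = d + 2 W + W d$ ($z{\left(d,W \right)} = \left(W + d\right) + \left(W + W d\right) = d + 2 W + W d$)
$\frac{z{\left(-57,21 \right)}}{\frac{c}{4227} - \frac{576}{-3104}} = \frac{-57 + 2 \cdot 21 + 21 \left(-57\right)}{- \frac{4582}{3 \cdot 4227} - \frac{576}{-3104}} = \frac{-57 + 42 - 1197}{\left(- \frac{4582}{3}\right) \frac{1}{4227} - - \frac{18}{97}} = - \frac{1212}{- \frac{4582}{12681} + \frac{18}{97}} = - \frac{1212}{- \frac{216196}{1230057}} = \left(-1212\right) \left(- \frac{1230057}{216196}\right) = \frac{372707271}{54049}$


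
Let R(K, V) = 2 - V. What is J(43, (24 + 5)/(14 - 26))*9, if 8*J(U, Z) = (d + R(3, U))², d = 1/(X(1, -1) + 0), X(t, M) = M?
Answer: 3969/2 ≈ 1984.5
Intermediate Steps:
d = -1 (d = 1/(-1 + 0) = 1/(-1) = -1)
J(U, Z) = (1 - U)²/8 (J(U, Z) = (-1 + (2 - U))²/8 = (1 - U)²/8)
J(43, (24 + 5)/(14 - 26))*9 = ((-1 + 43)²/8)*9 = ((⅛)*42²)*9 = ((⅛)*1764)*9 = (441/2)*9 = 3969/2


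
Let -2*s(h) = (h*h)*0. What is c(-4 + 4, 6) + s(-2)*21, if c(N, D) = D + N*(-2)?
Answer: 6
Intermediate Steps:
c(N, D) = D - 2*N
s(h) = 0 (s(h) = -h*h*0/2 = -h²*0/2 = -½*0 = 0)
c(-4 + 4, 6) + s(-2)*21 = (6 - 2*(-4 + 4)) + 0*21 = (6 - 2*0) + 0 = (6 + 0) + 0 = 6 + 0 = 6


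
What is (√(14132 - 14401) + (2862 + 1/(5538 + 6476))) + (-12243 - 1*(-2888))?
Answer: -78006901/12014 + I*√269 ≈ -6493.0 + 16.401*I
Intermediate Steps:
(√(14132 - 14401) + (2862 + 1/(5538 + 6476))) + (-12243 - 1*(-2888)) = (√(-269) + (2862 + 1/12014)) + (-12243 + 2888) = (I*√269 + (2862 + 1/12014)) - 9355 = (I*√269 + 34384069/12014) - 9355 = (34384069/12014 + I*√269) - 9355 = -78006901/12014 + I*√269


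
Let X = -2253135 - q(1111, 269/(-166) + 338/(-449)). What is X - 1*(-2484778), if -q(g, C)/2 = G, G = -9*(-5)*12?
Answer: 232723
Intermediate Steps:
G = 540 (G = 45*12 = 540)
q(g, C) = -1080 (q(g, C) = -2*540 = -1080)
X = -2252055 (X = -2253135 - 1*(-1080) = -2253135 + 1080 = -2252055)
X - 1*(-2484778) = -2252055 - 1*(-2484778) = -2252055 + 2484778 = 232723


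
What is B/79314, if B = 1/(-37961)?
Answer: -1/3010838754 ≈ -3.3213e-10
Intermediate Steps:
B = -1/37961 ≈ -2.6343e-5
B/79314 = -1/37961/79314 = -1/37961*1/79314 = -1/3010838754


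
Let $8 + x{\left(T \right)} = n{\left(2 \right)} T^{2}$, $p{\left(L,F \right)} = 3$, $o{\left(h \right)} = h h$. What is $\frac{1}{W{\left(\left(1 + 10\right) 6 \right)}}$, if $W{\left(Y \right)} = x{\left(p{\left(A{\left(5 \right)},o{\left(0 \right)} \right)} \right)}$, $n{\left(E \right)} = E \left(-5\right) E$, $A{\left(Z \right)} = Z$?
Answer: $- \frac{1}{188} \approx -0.0053191$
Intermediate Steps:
$o{\left(h \right)} = h^{2}$
$n{\left(E \right)} = - 5 E^{2}$ ($n{\left(E \right)} = - 5 E E = - 5 E^{2}$)
$x{\left(T \right)} = -8 - 20 T^{2}$ ($x{\left(T \right)} = -8 + - 5 \cdot 2^{2} T^{2} = -8 + \left(-5\right) 4 T^{2} = -8 - 20 T^{2}$)
$W{\left(Y \right)} = -188$ ($W{\left(Y \right)} = -8 - 20 \cdot 3^{2} = -8 - 180 = -188$)
$\frac{1}{W{\left(\left(1 + 10\right) 6 \right)}} = \frac{1}{-188} = - \frac{1}{188}$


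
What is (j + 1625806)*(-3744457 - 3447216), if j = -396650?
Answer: -8839688017988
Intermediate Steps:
(j + 1625806)*(-3744457 - 3447216) = (-396650 + 1625806)*(-3744457 - 3447216) = 1229156*(-7191673) = -8839688017988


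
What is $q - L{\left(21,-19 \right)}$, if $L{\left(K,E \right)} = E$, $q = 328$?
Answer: $347$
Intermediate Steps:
$q - L{\left(21,-19 \right)} = 328 - -19 = 328 + 19 = 347$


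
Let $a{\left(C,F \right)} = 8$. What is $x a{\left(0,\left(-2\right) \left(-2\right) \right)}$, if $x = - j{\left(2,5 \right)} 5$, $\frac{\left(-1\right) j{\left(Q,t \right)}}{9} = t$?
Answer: $1800$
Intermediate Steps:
$j{\left(Q,t \right)} = - 9 t$
$x = 225$ ($x = - \left(-9\right) 5 \cdot 5 = \left(-1\right) \left(-45\right) 5 = 45 \cdot 5 = 225$)
$x a{\left(0,\left(-2\right) \left(-2\right) \right)} = 225 \cdot 8 = 1800$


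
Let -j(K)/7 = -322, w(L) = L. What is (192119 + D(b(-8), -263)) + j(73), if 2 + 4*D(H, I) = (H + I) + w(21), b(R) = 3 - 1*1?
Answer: 388625/2 ≈ 1.9431e+5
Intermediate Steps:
b(R) = 2 (b(R) = 3 - 1 = 2)
D(H, I) = 19/4 + H/4 + I/4 (D(H, I) = -1/2 + ((H + I) + 21)/4 = -1/2 + (21 + H + I)/4 = -1/2 + (21/4 + H/4 + I/4) = 19/4 + H/4 + I/4)
j(K) = 2254 (j(K) = -7*(-322) = 2254)
(192119 + D(b(-8), -263)) + j(73) = (192119 + (19/4 + (1/4)*2 + (1/4)*(-263))) + 2254 = (192119 + (19/4 + 1/2 - 263/4)) + 2254 = (192119 - 121/2) + 2254 = 384117/2 + 2254 = 388625/2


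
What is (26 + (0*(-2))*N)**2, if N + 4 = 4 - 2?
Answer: 676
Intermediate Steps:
N = -2 (N = -4 + (4 - 2) = -4 + 2 = -2)
(26 + (0*(-2))*N)**2 = (26 + (0*(-2))*(-2))**2 = (26 + 0*(-2))**2 = (26 + 0)**2 = 26**2 = 676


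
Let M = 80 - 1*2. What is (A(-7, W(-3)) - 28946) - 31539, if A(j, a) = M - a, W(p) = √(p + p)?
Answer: -60407 - I*√6 ≈ -60407.0 - 2.4495*I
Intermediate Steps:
M = 78 (M = 80 - 2 = 78)
W(p) = √2*√p (W(p) = √(2*p) = √2*√p)
A(j, a) = 78 - a
(A(-7, W(-3)) - 28946) - 31539 = ((78 - √2*√(-3)) - 28946) - 31539 = ((78 - √2*I*√3) - 28946) - 31539 = ((78 - I*√6) - 28946) - 31539 = (-28868 - I*√6) - 31539 = -60407 - I*√6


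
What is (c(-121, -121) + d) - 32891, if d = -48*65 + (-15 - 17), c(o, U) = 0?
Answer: -36043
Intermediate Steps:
d = -3152 (d = -3120 - 32 = -3152)
(c(-121, -121) + d) - 32891 = (0 - 3152) - 32891 = -3152 - 32891 = -36043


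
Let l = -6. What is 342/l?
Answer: -57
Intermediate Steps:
342/l = 342/(-6) = 342*(-1/6) = -57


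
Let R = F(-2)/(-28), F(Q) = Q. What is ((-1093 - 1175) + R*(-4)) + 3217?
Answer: 6641/7 ≈ 948.71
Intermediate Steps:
R = 1/14 (R = -2/(-28) = -2*(-1/28) = 1/14 ≈ 0.071429)
((-1093 - 1175) + R*(-4)) + 3217 = ((-1093 - 1175) + (1/14)*(-4)) + 3217 = (-2268 - 2/7) + 3217 = -15878/7 + 3217 = 6641/7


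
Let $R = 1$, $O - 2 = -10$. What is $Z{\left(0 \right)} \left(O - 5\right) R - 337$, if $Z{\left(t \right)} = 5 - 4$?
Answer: $-350$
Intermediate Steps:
$O = -8$ ($O = 2 - 10 = -8$)
$Z{\left(t \right)} = 1$
$Z{\left(0 \right)} \left(O - 5\right) R - 337 = 1 \left(-8 - 5\right) 1 - 337 = 1 \left(\left(-13\right) 1\right) - 337 = 1 \left(-13\right) - 337 = -13 - 337 = -350$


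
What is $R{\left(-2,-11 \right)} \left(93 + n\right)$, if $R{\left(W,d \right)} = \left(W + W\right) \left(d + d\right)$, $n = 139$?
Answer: $20416$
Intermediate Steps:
$R{\left(W,d \right)} = 4 W d$ ($R{\left(W,d \right)} = 2 W 2 d = 4 W d$)
$R{\left(-2,-11 \right)} \left(93 + n\right) = 4 \left(-2\right) \left(-11\right) \left(93 + 139\right) = 88 \cdot 232 = 20416$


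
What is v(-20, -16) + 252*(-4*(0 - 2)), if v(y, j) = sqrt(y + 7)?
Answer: 2016 + I*sqrt(13) ≈ 2016.0 + 3.6056*I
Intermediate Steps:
v(y, j) = sqrt(7 + y)
v(-20, -16) + 252*(-4*(0 - 2)) = sqrt(7 - 20) + 252*(-4*(0 - 2)) = sqrt(-13) + 252*(-4*(-2)) = I*sqrt(13) + 252*8 = I*sqrt(13) + 2016 = 2016 + I*sqrt(13)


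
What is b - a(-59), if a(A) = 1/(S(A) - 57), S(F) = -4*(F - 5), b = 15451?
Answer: 3074748/199 ≈ 15451.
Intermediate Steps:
S(F) = 20 - 4*F (S(F) = -4*(-5 + F) = 20 - 4*F)
a(A) = 1/(-37 - 4*A) (a(A) = 1/((20 - 4*A) - 57) = 1/(-37 - 4*A))
b - a(-59) = 15451 - (-1)/(37 + 4*(-59)) = 15451 - (-1)/(37 - 236) = 15451 - (-1)/(-199) = 15451 - (-1)*(-1)/199 = 15451 - 1*1/199 = 15451 - 1/199 = 3074748/199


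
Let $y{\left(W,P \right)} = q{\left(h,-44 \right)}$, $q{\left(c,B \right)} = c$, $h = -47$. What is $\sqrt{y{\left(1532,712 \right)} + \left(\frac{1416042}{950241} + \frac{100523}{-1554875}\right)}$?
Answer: $\frac{3 i \sqrt{49130928744303077061110}}{98500398325} \approx 6.7509 i$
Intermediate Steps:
$y{\left(W,P \right)} = -47$
$\sqrt{y{\left(1532,712 \right)} + \left(\frac{1416042}{950241} + \frac{100523}{-1554875}\right)} = \sqrt{-47 + \left(\frac{1416042}{950241} + \frac{100523}{-1554875}\right)} = \sqrt{-47 + \left(1416042 \cdot \frac{1}{950241} + 100523 \left(- \frac{1}{1554875}\right)\right)} = \sqrt{-47 + \left(\frac{472014}{316747} - \frac{100523}{1554875}\right)} = \sqrt{-47 + \frac{702082409569}{492501991625}} = \sqrt{- \frac{22445511196806}{492501991625}} = \frac{3 i \sqrt{49130928744303077061110}}{98500398325}$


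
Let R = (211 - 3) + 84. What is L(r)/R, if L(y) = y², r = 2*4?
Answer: 16/73 ≈ 0.21918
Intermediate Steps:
r = 8
R = 292 (R = 208 + 84 = 292)
L(r)/R = 8²/292 = (1/292)*64 = 16/73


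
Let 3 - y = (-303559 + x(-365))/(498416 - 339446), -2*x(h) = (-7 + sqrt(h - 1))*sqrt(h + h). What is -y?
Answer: -780469/158970 + I*sqrt(730)*(7 - I*sqrt(366))/317940 ≈ -4.9079 + 0.00059486*I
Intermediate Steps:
x(h) = -sqrt(2)*sqrt(h)*(-7 + sqrt(-1 + h))/2 (x(h) = -(-7 + sqrt(h - 1))*sqrt(h + h)/2 = -(-7 + sqrt(-1 + h))*sqrt(2*h)/2 = -(-7 + sqrt(-1 + h))*sqrt(2)*sqrt(h)/2 = -sqrt(2)*sqrt(h)*(-7 + sqrt(-1 + h))/2)
y = 780469/158970 - I*sqrt(730)*(7 - I*sqrt(366))/317940 (y = 3 - (-303559 + sqrt(2)*sqrt(-365)*(7 - sqrt(-1 - 365))/2)/(498416 - 339446) = 3 - (-303559 + sqrt(2)*(I*sqrt(365))*(7 - sqrt(-366))/2)/158970 = 3 - (-303559 + sqrt(2)*(I*sqrt(365))*(7 - I*sqrt(366))/2)/158970 = 3 - (-303559 + I*sqrt(730)*(7 - I*sqrt(366))/2)/158970 = 3 - (-303559/158970 + I*sqrt(730)*(7 - I*sqrt(366))/317940) = 3 + (303559/158970 - I*sqrt(730)*(7 - I*sqrt(366))/317940) = 780469/158970 - I*sqrt(730)*(7 - I*sqrt(366))/317940 ≈ 4.9079 - 0.00059486*I)
-y = -(780469/158970 + I*sqrt(730)*(-7 + I*sqrt(366))/317940) = -780469/158970 - I*sqrt(730)*(-7 + I*sqrt(366))/317940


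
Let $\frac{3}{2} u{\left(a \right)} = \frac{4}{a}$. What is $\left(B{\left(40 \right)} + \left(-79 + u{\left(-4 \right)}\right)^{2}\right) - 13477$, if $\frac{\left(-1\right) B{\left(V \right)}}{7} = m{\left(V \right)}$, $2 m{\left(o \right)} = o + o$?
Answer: $- \frac{66692}{9} \approx -7410.2$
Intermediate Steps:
$m{\left(o \right)} = o$ ($m{\left(o \right)} = \frac{o + o}{2} = \frac{2 o}{2} = o$)
$B{\left(V \right)} = - 7 V$
$u{\left(a \right)} = \frac{8}{3 a}$ ($u{\left(a \right)} = \frac{2 \frac{4}{a}}{3} = \frac{8}{3 a}$)
$\left(B{\left(40 \right)} + \left(-79 + u{\left(-4 \right)}\right)^{2}\right) - 13477 = \left(\left(-7\right) 40 + \left(-79 + \frac{8}{3 \left(-4\right)}\right)^{2}\right) - 13477 = \left(-280 + \left(-79 + \frac{8}{3} \left(- \frac{1}{4}\right)\right)^{2}\right) - 13477 = \left(-280 + \left(-79 - \frac{2}{3}\right)^{2}\right) - 13477 = \left(-280 + \left(- \frac{239}{3}\right)^{2}\right) - 13477 = \left(-280 + \frac{57121}{9}\right) - 13477 = \frac{54601}{9} - 13477 = - \frac{66692}{9}$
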